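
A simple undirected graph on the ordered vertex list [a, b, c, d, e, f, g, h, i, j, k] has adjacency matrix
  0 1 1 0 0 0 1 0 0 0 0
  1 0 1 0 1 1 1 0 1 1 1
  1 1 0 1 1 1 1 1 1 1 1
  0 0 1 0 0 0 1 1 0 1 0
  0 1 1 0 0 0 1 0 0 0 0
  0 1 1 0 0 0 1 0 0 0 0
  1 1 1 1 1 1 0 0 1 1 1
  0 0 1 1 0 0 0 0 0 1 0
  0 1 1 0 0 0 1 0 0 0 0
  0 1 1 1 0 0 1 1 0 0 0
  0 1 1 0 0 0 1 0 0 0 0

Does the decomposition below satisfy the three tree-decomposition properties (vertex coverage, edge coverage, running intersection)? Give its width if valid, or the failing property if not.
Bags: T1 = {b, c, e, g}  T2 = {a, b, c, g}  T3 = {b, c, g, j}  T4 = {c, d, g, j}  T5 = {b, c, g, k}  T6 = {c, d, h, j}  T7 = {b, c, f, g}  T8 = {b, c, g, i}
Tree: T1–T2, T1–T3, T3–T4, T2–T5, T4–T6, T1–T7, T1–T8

Vertex coverage: the bags together contain {a, b, c, d, e, f, g, h, i, j, k}, the full vertex set. Edge coverage: each edge of G has both endpoints in at least one bag. Running intersection: for every vertex, the bags containing it form a connected subtree. All three properties hold, so this is a valid tree decomposition of width max|bag| − 1 = 3, and hence tw(G) ≤ 3.

Yes; width 3.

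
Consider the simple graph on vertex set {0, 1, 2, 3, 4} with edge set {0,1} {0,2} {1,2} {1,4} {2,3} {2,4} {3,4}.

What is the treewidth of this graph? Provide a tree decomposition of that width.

Treewidth 2.
Bags: B1 = {0, 1, 2}  B2 = {1, 2, 4}  B3 = {2, 3, 4}
Tree: B1–B2, B2–B3

The largest bag has 3 vertices, giving width 2; this decomposition certifies tw(G) ≤ 2. For the lower bound, the 3 vertices {0, 1, 2} are pairwise adjacent, and any tree decomposition puts a clique entirely inside one bag — forcing width ≥ 2. The upper and lower bounds meet at 2, so that is the treewidth.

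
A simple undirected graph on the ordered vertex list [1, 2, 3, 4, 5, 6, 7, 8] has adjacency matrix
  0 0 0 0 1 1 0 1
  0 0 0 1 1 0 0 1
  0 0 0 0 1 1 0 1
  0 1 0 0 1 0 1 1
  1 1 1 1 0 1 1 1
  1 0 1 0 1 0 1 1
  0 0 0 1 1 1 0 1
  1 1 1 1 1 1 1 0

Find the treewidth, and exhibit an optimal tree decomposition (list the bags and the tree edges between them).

Treewidth 3.
One optimal decomposition is:
Bags: B1 = {2, 4, 5, 8}  B2 = {4, 5, 7, 8}  B3 = {5, 6, 7, 8}  B4 = {1, 5, 6, 8}  B5 = {3, 5, 6, 8}
Tree: B1–B2, B2–B3, B3–B4, B4–B5

Each bag holds 4 vertices, so the decomposition has width 3, which upper-bounds the treewidth. For the lower bound, the 4 vertices {2, 4, 5, 8} are pairwise adjacent, and any tree decomposition puts a clique entirely inside one bag — forcing width ≥ 3. Combining the bounds, tw(G) = 3.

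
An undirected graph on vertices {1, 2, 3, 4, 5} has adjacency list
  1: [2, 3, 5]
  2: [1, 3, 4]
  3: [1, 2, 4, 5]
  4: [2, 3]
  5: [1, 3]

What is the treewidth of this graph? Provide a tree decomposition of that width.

The largest bag has 3 vertices, giving width 2; this decomposition certifies tw(G) ≤ 2. Conversely, {1, 2, 3} is a clique of size 3, and the vertices of any clique must share a bag in every tree decomposition; so some bag has ≥ 3 vertices and tw(G) ≥ 2. Therefore the treewidth is 2.

Treewidth 2.
One such decomposition:
Bags: B1 = {1, 2, 3}  B2 = {1, 3, 5}  B3 = {2, 3, 4}
Tree: B1–B2, B1–B3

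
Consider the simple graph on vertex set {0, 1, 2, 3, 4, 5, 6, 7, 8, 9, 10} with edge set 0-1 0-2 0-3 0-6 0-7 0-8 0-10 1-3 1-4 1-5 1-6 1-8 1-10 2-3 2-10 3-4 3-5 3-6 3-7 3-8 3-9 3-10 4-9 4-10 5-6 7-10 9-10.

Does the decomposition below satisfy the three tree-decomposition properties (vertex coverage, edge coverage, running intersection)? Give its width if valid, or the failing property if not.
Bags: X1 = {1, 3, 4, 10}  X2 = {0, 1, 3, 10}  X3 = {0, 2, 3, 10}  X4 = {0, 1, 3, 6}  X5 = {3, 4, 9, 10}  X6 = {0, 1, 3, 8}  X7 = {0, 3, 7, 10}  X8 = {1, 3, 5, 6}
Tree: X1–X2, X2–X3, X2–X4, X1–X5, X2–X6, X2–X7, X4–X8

Yes; width 3.

Checking the three conditions: (i) the bags cover all of {0, 1, 2, 3, 4, 5, 6, 7, 8, 9, 10}; (ii) for each edge, some bag contains both endpoints; (iii) the bags containing any fixed vertex form a subtree. All hold, so the decomposition is valid with width 4 − 1 = 3.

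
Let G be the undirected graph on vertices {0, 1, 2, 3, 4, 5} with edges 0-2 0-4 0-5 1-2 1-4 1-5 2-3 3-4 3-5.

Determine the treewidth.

A width-3 tree decomposition is:
Bags: B1 = {0, 1, 3, 4}  B2 = {0, 1, 2, 3}  B3 = {0, 1, 3, 5}
Tree: B1–B2, B2–B3
The largest bag has 4 vertices, giving width 3; this decomposition certifies tw(G) ≤ 3. For the lower bound: the 4 vertex sets {3,4}, {1,2}, {0}, {5} are disjoint, each induces a connected subgraph, and every pair is joined by at least one edge of G. Contracting each set to a single vertex therefore yields K_{4} as a minor, and since treewidth is minor-monotone, tw(G) ≥ tw(K_{4}) = 3. Combining the bounds, tw(G) = 3.

3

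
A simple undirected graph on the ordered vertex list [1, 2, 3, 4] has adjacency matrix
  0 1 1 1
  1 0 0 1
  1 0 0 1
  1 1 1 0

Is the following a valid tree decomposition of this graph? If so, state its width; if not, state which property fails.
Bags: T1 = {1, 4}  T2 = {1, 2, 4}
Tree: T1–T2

A tree decomposition must satisfy three properties: every vertex lies in some bag; for every edge, both endpoints lie together in some bag; and for every vertex, the bags containing it form a connected subtree. Here vertex 3 appears in no bag, so the decomposition is invalid.

No — vertex 3 appears in no bag.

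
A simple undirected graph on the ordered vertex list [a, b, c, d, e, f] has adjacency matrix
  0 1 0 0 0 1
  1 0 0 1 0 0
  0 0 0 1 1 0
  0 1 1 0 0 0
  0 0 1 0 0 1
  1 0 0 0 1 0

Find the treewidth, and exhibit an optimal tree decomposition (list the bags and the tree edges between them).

Each bag holds 3 vertices, so the decomposition has width 2, which upper-bounds the treewidth. Since a–b–d–c–e–f–a is a cycle in G, G is not acyclic. Forests are exactly the graphs of treewidth ≤ 1, so tw(G) ≥ 2. Hence tw(G) = 2 exactly.

Treewidth 2.
One optimal decomposition is:
Bags: B1 = {a, b, d}  B2 = {a, c, d}  B3 = {a, c, e}  B4 = {a, e, f}
Tree: B1–B2, B2–B3, B3–B4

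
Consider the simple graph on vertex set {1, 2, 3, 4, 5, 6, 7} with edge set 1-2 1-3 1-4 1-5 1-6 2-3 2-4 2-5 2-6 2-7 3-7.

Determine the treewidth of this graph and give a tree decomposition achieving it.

Treewidth 2.
Bags: B1 = {2, 3, 7}  B2 = {1, 2, 3}  B3 = {1, 2, 6}  B4 = {1, 2, 5}  B5 = {1, 2, 4}
Tree: B1–B2, B2–B3, B3–B4, B2–B5

Every bag has size at most 3, so the width is 3 − 1 = 2 and tw(G) ≤ 2. For the lower bound, the 3 vertices {1, 2, 3} are pairwise adjacent, and any tree decomposition puts a clique entirely inside one bag — forcing width ≥ 2. Therefore the treewidth is 2.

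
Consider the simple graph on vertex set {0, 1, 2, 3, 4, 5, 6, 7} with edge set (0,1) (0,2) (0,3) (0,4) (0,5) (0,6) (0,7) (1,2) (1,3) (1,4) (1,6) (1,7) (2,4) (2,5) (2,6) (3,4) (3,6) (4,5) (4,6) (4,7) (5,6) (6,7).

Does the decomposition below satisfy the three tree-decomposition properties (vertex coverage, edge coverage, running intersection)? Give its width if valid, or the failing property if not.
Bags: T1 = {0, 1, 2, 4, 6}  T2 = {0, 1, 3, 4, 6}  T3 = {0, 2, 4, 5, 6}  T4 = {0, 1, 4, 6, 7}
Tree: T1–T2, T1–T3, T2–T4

Checking the three conditions: (i) the bags cover all of {0, 1, 2, 3, 4, 5, 6, 7}; (ii) for each edge, some bag contains both endpoints; (iii) the bags containing any fixed vertex form a subtree. All hold, so the decomposition is valid with width 5 − 1 = 4.

Yes; width 4.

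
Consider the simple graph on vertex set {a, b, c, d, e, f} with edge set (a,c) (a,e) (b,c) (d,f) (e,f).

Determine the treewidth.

1

A width-1 tree decomposition is:
Bags: B1 = {b, c}  B2 = {a, c}  B3 = {a, e}  B4 = {e, f}  B5 = {d, f}
Tree: B1–B2, B2–B3, B3–B4, B4–B5
The largest bag has 2 vertices, giving width 1; this decomposition certifies tw(G) ≤ 1. G has an edge, so its treewidth is at least 1. The upper and lower bounds meet at 1, so that is the treewidth.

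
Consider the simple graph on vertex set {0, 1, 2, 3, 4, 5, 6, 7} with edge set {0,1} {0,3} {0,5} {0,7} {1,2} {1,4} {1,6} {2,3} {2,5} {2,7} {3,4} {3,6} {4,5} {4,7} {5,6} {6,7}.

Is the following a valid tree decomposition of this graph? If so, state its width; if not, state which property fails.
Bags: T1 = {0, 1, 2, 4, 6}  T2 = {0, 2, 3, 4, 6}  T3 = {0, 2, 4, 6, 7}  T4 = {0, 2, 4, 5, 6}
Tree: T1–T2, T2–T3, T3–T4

Yes; width 4.

Vertex coverage: the bags together contain {0, 1, 2, 3, 4, 5, 6, 7}, the full vertex set. Edge coverage: each edge of G has both endpoints in at least one bag. Running intersection: for every vertex, the bags containing it form a connected subtree. All three properties hold, so this is a valid tree decomposition of width max|bag| − 1 = 4, and hence tw(G) ≤ 4.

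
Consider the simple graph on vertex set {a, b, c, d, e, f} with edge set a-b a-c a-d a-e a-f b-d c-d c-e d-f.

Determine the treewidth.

2

A width-2 tree decomposition is:
Bags: B1 = {a, c, d}  B2 = {a, b, d}  B3 = {a, d, f}  B4 = {a, c, e}
Tree: B1–B2, B1–B3, B1–B4
Each bag holds 3 vertices, so the decomposition has width 2, which upper-bounds the treewidth. Conversely, {a, c, d} is a clique of size 3, and the vertices of any clique must share a bag in every tree decomposition; so some bag has ≥ 3 vertices and tw(G) ≥ 2. Hence tw(G) = 2 exactly.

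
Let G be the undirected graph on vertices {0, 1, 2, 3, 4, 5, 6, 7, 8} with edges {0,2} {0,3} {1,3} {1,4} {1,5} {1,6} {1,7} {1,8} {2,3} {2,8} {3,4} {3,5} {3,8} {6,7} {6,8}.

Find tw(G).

A width-2 tree decomposition is:
Bags: B1 = {1, 3, 8}  B2 = {1, 6, 8}  B3 = {2, 3, 8}  B4 = {1, 3, 4}  B5 = {0, 2, 3}  B6 = {1, 6, 7}  B7 = {1, 3, 5}
Tree: B1–B2, B1–B3, B1–B4, B3–B5, B2–B6, B1–B7
The largest bag has 3 vertices, giving width 2; this decomposition certifies tw(G) ≤ 2. On the other hand G contains the 3-clique {0, 2, 3}. A clique must lie in a single bag of any decomposition, so no decomposition can have width below 2. Therefore the treewidth is 2.

2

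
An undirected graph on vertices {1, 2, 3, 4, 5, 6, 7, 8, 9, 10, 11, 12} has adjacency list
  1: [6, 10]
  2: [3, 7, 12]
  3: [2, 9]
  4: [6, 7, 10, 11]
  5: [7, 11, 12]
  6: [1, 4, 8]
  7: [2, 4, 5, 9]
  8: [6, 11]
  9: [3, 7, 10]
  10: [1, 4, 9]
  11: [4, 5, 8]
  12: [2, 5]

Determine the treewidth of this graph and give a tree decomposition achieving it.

Treewidth 3.
Bags: B1 = {2, 3, 5, 12}  B2 = {2, 3, 5, 7}  B3 = {3, 5, 7, 9}  B4 = {5, 7, 9, 11}  B5 = {4, 7, 9, 11}  B6 = {4, 9, 10, 11}  B7 = {4, 8, 10, 11}  B8 = {4, 6, 8, 10}  B9 = {1, 6, 8, 10}
Tree: B1–B2, B2–B3, B3–B4, B4–B5, B5–B6, B6–B7, B7–B8, B8–B9

Every bag has size at most 4, so the width is 4 − 1 = 3 and tw(G) ≤ 3. For the lower bound: the 4 vertex sets {2,3,12}, {5}, {7}, {4,9,10,11} are disjoint, each induces a connected subgraph, and every pair is joined by at least one edge of G. Contracting each set to a single vertex therefore yields K_{4} as a minor, and since treewidth is minor-monotone, tw(G) ≥ tw(K_{4}) = 3. The upper and lower bounds meet at 3, so that is the treewidth.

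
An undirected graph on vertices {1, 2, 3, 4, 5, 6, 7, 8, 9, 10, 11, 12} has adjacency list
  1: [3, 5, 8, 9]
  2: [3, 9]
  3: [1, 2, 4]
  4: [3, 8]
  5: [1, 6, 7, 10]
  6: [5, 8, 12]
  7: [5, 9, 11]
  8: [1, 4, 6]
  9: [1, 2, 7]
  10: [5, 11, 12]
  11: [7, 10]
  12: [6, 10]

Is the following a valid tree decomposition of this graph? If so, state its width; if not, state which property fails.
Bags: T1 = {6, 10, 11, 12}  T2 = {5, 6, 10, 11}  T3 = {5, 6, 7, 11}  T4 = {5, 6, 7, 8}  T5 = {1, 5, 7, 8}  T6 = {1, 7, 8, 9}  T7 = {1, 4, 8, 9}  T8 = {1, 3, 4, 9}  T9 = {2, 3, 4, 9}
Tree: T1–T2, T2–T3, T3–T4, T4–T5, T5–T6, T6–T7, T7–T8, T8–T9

Yes; width 3.

Vertex coverage: the bags together contain {1, 2, 3, 4, 5, 6, 7, 8, 9, 10, 11, 12}, the full vertex set. Edge coverage: each edge of G has both endpoints in at least one bag. Running intersection: for every vertex, the bags containing it form a connected subtree. All three properties hold, so this is a valid tree decomposition of width max|bag| − 1 = 3, and hence tw(G) ≤ 3.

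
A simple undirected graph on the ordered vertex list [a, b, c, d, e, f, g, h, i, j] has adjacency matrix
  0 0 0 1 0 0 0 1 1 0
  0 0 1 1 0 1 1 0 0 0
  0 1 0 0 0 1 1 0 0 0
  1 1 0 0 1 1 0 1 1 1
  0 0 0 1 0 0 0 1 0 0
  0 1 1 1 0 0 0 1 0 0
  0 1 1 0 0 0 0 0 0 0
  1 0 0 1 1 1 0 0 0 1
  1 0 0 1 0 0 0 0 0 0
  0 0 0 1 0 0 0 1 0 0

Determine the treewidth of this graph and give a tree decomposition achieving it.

Treewidth 2.
One such decomposition:
Bags: B1 = {b, d, f}  B2 = {d, f, h}  B3 = {d, h, j}  B4 = {b, c, f}  B5 = {d, e, h}  B6 = {a, d, h}  B7 = {b, c, g}  B8 = {a, d, i}
Tree: B1–B2, B2–B3, B1–B4, B2–B5, B2–B6, B4–B7, B6–B8

The largest bag has 3 vertices, giving width 2; this decomposition certifies tw(G) ≤ 2. For the lower bound, the 3 vertices {d, h, j} are pairwise adjacent, and any tree decomposition puts a clique entirely inside one bag — forcing width ≥ 2. Therefore the treewidth is 2.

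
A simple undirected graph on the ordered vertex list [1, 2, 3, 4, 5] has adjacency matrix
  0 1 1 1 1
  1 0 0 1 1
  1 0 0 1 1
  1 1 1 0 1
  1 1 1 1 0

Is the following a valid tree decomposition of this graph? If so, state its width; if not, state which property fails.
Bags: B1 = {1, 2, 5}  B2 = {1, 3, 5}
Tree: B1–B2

A tree decomposition must satisfy three properties: every vertex lies in some bag; for every edge, both endpoints lie together in some bag; and for every vertex, the bags containing it form a connected subtree. Here vertex 4 appears in no bag, so the decomposition is invalid.

No — vertex 4 appears in no bag.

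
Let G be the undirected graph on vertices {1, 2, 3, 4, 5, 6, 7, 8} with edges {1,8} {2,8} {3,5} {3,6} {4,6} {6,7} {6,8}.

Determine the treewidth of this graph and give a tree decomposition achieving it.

Treewidth 1.
One such decomposition:
Bags: B1 = {6, 7}  B2 = {6, 8}  B3 = {1, 8}  B4 = {3, 6}  B5 = {3, 5}  B6 = {2, 8}  B7 = {4, 6}
Tree: B1–B2, B2–B3, B1–B4, B4–B5, B2–B6, B1–B7

Each bag holds 2 vertices, so the decomposition has width 1, which upper-bounds the treewidth. G has an edge, so its treewidth is at least 1. Therefore the treewidth is 1.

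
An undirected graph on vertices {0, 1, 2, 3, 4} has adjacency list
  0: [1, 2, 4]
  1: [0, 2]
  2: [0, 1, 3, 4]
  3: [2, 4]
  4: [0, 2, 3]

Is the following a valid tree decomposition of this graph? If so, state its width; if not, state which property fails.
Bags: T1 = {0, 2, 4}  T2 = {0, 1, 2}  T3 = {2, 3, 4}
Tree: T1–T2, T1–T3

Every vertex of G appears in some bag (union = {0, 1, 2, 3, 4}); every edge is covered by a bag; and for each vertex v the set of bags containing v is connected in the bag tree. The decomposition is therefore valid. The largest bag has 3 vertices, so the width is 2.

Yes; width 2.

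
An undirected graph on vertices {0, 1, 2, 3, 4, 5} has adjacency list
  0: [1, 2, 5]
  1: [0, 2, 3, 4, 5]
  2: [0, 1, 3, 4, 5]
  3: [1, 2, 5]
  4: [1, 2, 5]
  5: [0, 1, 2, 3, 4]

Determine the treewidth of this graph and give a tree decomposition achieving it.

Each bag holds 4 vertices, so the decomposition has width 3, which upper-bounds the treewidth. On the other hand G contains the 4-clique {0, 1, 2, 5}. A clique must lie in a single bag of any decomposition, so no decomposition can have width below 3. Combining the bounds, tw(G) = 3.

Treewidth 3.
One optimal decomposition is:
Bags: B1 = {0, 1, 2, 5}  B2 = {1, 2, 4, 5}  B3 = {1, 2, 3, 5}
Tree: B1–B2, B1–B3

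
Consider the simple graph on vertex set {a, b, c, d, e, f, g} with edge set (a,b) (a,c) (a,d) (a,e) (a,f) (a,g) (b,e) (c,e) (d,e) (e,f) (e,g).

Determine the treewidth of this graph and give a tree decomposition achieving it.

Treewidth 2.
One optimal decomposition is:
Bags: B1 = {a, c, e}  B2 = {a, b, e}  B3 = {a, e, g}  B4 = {a, d, e}  B5 = {a, e, f}
Tree: B1–B2, B1–B3, B2–B4, B3–B5

Each bag holds 3 vertices, so the decomposition has width 2, which upper-bounds the treewidth. For the lower bound, the 3 vertices {a, d, e} are pairwise adjacent, and any tree decomposition puts a clique entirely inside one bag — forcing width ≥ 2. Therefore the treewidth is 2.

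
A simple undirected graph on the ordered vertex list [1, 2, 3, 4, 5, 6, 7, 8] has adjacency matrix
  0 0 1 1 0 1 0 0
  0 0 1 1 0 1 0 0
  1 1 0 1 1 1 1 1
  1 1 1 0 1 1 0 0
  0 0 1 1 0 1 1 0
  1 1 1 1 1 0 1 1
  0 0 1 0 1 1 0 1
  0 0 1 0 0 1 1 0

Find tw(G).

3

A width-3 tree decomposition is:
Bags: B1 = {1, 3, 4, 6}  B2 = {3, 4, 5, 6}  B3 = {2, 3, 4, 6}  B4 = {3, 5, 6, 7}  B5 = {3, 6, 7, 8}
Tree: B1–B2, B1–B3, B2–B4, B4–B5
The largest bag has 4 vertices, giving width 3; this decomposition certifies tw(G) ≤ 3. On the other hand G contains the 4-clique {3, 6, 7, 8}. A clique must lie in a single bag of any decomposition, so no decomposition can have width below 3. Combining the bounds, tw(G) = 3.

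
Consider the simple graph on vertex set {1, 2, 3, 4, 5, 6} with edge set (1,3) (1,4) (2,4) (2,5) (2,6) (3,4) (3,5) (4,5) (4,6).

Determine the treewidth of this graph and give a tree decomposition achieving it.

Treewidth 2.
Bags: B1 = {3, 4, 5}  B2 = {2, 4, 5}  B3 = {2, 4, 6}  B4 = {1, 3, 4}
Tree: B1–B2, B2–B3, B1–B4

Every bag has size at most 3, so the width is 3 − 1 = 2 and tw(G) ≤ 2. On the other hand G contains the 3-clique {1, 3, 4}. A clique must lie in a single bag of any decomposition, so no decomposition can have width below 2. The upper and lower bounds meet at 2, so that is the treewidth.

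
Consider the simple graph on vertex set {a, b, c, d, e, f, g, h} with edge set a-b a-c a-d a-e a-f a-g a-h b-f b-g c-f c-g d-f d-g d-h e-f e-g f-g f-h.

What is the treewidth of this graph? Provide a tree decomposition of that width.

Treewidth 3.
One optimal decomposition is:
Bags: B1 = {a, e, f, g}  B2 = {a, d, f, g}  B3 = {a, c, f, g}  B4 = {a, b, f, g}  B5 = {a, d, f, h}
Tree: B1–B2, B1–B3, B1–B4, B2–B5

Each bag holds 4 vertices, so the decomposition has width 3, which upper-bounds the treewidth. Conversely, {a, d, f, g} is a clique of size 4, and the vertices of any clique must share a bag in every tree decomposition; so some bag has ≥ 4 vertices and tw(G) ≥ 3. Combining the bounds, tw(G) = 3.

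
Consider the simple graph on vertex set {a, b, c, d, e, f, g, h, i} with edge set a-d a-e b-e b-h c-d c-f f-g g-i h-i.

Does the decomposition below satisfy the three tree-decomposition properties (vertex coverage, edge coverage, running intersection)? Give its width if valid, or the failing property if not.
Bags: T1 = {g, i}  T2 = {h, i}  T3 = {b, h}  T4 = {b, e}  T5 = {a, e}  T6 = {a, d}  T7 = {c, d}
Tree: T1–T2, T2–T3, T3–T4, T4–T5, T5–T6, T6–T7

A tree decomposition must satisfy three properties: every vertex lies in some bag; for every edge, both endpoints lie together in some bag; and for every vertex, the bags containing it form a connected subtree. Here vertex f appears in no bag, so the decomposition is invalid.

No — vertex f appears in no bag.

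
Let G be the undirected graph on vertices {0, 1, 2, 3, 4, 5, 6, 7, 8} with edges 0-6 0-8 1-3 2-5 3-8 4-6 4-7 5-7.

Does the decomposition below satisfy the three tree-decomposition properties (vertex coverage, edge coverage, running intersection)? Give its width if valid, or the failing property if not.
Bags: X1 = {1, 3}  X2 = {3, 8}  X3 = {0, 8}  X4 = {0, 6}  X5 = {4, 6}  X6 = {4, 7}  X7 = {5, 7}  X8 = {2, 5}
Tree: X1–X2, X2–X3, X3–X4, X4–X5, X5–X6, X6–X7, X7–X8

Yes; width 1.

Every vertex of G appears in some bag (union = {0, 1, 2, 3, 4, 5, 6, 7, 8}); every edge is covered by a bag; and for each vertex v the set of bags containing v is connected in the bag tree. The decomposition is therefore valid. The largest bag has 2 vertices, so the width is 1.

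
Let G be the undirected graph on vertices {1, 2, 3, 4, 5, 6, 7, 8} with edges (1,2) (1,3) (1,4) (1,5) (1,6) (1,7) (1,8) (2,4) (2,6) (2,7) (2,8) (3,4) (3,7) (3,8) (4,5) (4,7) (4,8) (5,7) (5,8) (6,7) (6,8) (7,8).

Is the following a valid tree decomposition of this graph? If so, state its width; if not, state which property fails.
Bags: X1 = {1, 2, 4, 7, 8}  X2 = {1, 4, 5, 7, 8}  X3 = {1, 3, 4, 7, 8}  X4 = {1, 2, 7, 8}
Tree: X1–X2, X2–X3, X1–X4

A tree decomposition must satisfy three properties: every vertex lies in some bag; for every edge, both endpoints lie together in some bag; and for every vertex, the bags containing it form a connected subtree. Here vertex 6 appears in no bag, so the decomposition is invalid.

No — vertex 6 appears in no bag.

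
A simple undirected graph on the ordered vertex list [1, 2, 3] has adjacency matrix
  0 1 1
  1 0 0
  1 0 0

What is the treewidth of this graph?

A width-1 tree decomposition is:
Bags: B1 = {1, 2}  B2 = {1, 3}
Tree: B1–B2
Every bag has size at most 2, so the width is 2 − 1 = 1 and tw(G) ≤ 1. G has an edge, so its treewidth is at least 1. Combining the bounds, tw(G) = 1.

1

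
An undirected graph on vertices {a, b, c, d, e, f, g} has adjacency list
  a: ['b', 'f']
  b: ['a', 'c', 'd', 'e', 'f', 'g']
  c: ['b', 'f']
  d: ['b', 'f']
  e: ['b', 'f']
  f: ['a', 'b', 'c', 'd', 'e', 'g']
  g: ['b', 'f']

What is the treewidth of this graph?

2

A width-2 tree decomposition is:
Bags: B1 = {b, e, f}  B2 = {a, b, f}  B3 = {b, f, g}  B4 = {b, d, f}  B5 = {b, c, f}
Tree: B1–B2, B2–B3, B1–B4, B3–B5
The largest bag has 3 vertices, giving width 2; this decomposition certifies tw(G) ≤ 2. On the other hand G contains the 3-clique {b, d, f}. A clique must lie in a single bag of any decomposition, so no decomposition can have width below 2. Hence tw(G) = 2 exactly.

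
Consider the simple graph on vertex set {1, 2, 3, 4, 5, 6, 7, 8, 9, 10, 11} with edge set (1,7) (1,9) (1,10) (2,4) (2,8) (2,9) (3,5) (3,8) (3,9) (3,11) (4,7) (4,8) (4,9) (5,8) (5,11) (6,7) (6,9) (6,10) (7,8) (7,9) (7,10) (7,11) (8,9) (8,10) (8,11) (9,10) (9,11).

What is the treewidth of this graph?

A width-3 tree decomposition is:
Bags: B1 = {4, 7, 8, 9}  B2 = {7, 8, 9, 10}  B3 = {2, 4, 8, 9}  B4 = {6, 7, 9, 10}  B5 = {7, 8, 9, 11}  B6 = {3, 8, 9, 11}  B7 = {3, 5, 8, 11}  B8 = {1, 7, 9, 10}
Tree: B1–B2, B1–B3, B2–B4, B2–B5, B5–B6, B6–B7, B4–B8
Each bag holds 4 vertices, so the decomposition has width 3, which upper-bounds the treewidth. For the lower bound, the 4 vertices {2, 4, 8, 9} are pairwise adjacent, and any tree decomposition puts a clique entirely inside one bag — forcing width ≥ 3. Therefore the treewidth is 3.

3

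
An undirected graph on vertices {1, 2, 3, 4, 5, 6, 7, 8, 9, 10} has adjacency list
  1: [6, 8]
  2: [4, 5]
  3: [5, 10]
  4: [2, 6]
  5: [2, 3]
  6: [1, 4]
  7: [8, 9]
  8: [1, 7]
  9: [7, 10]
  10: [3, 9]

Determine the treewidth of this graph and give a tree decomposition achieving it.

Treewidth 2.
One such decomposition:
Bags: B1 = {7, 9, 10}  B2 = {7, 8, 10}  B3 = {1, 8, 10}  B4 = {1, 6, 10}  B5 = {4, 6, 10}  B6 = {2, 4, 10}  B7 = {2, 5, 10}  B8 = {3, 5, 10}
Tree: B1–B2, B2–B3, B3–B4, B4–B5, B5–B6, B6–B7, B7–B8

Each bag holds 3 vertices, so the decomposition has width 2, which upper-bounds the treewidth. Since 10–9–7–8–1–6–4–2–5–3–10 is a cycle in G, G is not acyclic. Forests are exactly the graphs of treewidth ≤ 1, so tw(G) ≥ 2. Combining the bounds, tw(G) = 2.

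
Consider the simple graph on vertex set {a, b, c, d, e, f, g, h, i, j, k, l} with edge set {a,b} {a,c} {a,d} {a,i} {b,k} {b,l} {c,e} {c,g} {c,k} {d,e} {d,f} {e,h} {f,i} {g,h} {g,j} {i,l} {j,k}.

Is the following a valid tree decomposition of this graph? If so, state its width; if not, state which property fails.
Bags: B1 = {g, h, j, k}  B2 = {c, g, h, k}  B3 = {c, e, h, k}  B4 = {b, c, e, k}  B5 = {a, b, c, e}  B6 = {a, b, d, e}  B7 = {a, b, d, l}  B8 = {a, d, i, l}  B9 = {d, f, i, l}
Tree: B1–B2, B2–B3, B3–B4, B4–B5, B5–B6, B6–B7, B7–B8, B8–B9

Every vertex of G appears in some bag (union = {a, b, c, d, e, f, g, h, i, j, k, l}); every edge is covered by a bag; and for each vertex v the set of bags containing v is connected in the bag tree. The decomposition is therefore valid. The largest bag has 4 vertices, so the width is 3.

Yes; width 3.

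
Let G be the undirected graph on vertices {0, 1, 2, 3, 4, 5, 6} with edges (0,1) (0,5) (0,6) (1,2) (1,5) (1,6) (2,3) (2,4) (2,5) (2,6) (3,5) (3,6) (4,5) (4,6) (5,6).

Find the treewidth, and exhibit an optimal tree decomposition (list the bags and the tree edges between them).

The largest bag has 4 vertices, giving width 3; this decomposition certifies tw(G) ≤ 3. For the lower bound, the 4 vertices {0, 1, 5, 6} are pairwise adjacent, and any tree decomposition puts a clique entirely inside one bag — forcing width ≥ 3. The upper and lower bounds meet at 3, so that is the treewidth.

Treewidth 3.
One such decomposition:
Bags: B1 = {2, 3, 5, 6}  B2 = {2, 4, 5, 6}  B3 = {1, 2, 5, 6}  B4 = {0, 1, 5, 6}
Tree: B1–B2, B2–B3, B3–B4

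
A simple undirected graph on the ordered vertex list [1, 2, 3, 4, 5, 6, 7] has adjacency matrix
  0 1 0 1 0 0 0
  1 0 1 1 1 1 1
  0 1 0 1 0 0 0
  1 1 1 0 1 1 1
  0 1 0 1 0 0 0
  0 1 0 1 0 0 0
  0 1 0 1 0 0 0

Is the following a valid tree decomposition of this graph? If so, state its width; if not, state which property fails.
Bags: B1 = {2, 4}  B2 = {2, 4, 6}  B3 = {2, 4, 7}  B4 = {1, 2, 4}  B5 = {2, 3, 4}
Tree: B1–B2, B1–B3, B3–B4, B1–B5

No — vertex 5 appears in no bag.

A tree decomposition must satisfy three properties: every vertex lies in some bag; for every edge, both endpoints lie together in some bag; and for every vertex, the bags containing it form a connected subtree. Here vertex 5 appears in no bag, so the decomposition is invalid.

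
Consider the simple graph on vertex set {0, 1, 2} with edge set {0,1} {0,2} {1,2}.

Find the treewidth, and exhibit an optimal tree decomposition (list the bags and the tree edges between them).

A single bag containing all 3 vertices is trivially a valid decomposition of width 2. For the lower bound, the 3 vertices {0, 1, 2} are pairwise adjacent, and any tree decomposition puts a clique entirely inside one bag — forcing width ≥ 2. Therefore the treewidth is 2.

Treewidth 2.
One optimal decomposition is:
Bags: B1 = {0, 1, 2}
Tree: (single bag)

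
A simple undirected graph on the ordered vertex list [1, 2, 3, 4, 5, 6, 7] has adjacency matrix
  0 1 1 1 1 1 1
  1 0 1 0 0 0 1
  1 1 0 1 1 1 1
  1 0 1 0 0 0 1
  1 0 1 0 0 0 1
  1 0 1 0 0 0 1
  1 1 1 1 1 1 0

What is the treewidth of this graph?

A width-3 tree decomposition is:
Bags: B1 = {1, 3, 5, 7}  B2 = {1, 3, 4, 7}  B3 = {1, 3, 6, 7}  B4 = {1, 2, 3, 7}
Tree: B1–B2, B2–B3, B2–B4
The largest bag has 4 vertices, giving width 3; this decomposition certifies tw(G) ≤ 3. For the lower bound, the 4 vertices {1, 2, 3, 7} are pairwise adjacent, and any tree decomposition puts a clique entirely inside one bag — forcing width ≥ 3. Therefore the treewidth is 3.

3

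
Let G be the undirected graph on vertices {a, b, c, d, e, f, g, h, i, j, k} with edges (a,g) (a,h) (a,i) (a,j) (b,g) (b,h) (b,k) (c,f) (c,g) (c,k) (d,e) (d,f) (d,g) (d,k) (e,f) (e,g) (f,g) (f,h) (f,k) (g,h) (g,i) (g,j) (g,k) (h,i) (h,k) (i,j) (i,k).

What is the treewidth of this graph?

A width-3 tree decomposition is:
Bags: B1 = {d, f, g, k}  B2 = {f, g, h, k}  B3 = {c, f, g, k}  B4 = {g, h, i, k}  B5 = {a, g, h, i}  B6 = {a, g, i, j}  B7 = {b, g, h, k}  B8 = {d, e, f, g}
Tree: B1–B2, B2–B3, B2–B4, B4–B5, B5–B6, B2–B7, B1–B8
The largest bag has 4 vertices, giving width 3; this decomposition certifies tw(G) ≤ 3. Conversely, {a, g, i, j} is a clique of size 4, and the vertices of any clique must share a bag in every tree decomposition; so some bag has ≥ 4 vertices and tw(G) ≥ 3. The upper and lower bounds meet at 3, so that is the treewidth.

3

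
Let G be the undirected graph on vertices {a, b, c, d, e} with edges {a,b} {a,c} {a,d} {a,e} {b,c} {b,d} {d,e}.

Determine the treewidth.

A width-2 tree decomposition is:
Bags: B1 = {a, d, e}  B2 = {a, b, d}  B3 = {a, b, c}
Tree: B1–B2, B2–B3
The largest bag has 3 vertices, giving width 2; this decomposition certifies tw(G) ≤ 2. On the other hand G contains the 3-clique {a, d, e}. A clique must lie in a single bag of any decomposition, so no decomposition can have width below 2. Therefore the treewidth is 2.

2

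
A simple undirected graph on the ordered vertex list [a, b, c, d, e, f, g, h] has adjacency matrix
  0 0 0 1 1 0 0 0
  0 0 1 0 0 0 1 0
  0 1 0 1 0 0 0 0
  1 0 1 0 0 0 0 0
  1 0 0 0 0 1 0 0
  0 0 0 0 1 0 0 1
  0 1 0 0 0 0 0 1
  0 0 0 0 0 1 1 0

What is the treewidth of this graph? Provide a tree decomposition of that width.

Treewidth 2.
Bags: B1 = {b, g, h}  B2 = {b, f, h}  B3 = {b, e, f}  B4 = {a, b, e}  B5 = {a, b, d}  B6 = {b, c, d}
Tree: B1–B2, B2–B3, B3–B4, B4–B5, B5–B6

Every bag has size at most 3, so the width is 3 − 1 = 2 and tw(G) ≤ 2. For the lower bound, G contains the cycle b–g–h–f–e–a–d–c–b, so G is not a forest; only forests have treewidth ≤ 1, hence tw(G) ≥ 2. Hence tw(G) = 2 exactly.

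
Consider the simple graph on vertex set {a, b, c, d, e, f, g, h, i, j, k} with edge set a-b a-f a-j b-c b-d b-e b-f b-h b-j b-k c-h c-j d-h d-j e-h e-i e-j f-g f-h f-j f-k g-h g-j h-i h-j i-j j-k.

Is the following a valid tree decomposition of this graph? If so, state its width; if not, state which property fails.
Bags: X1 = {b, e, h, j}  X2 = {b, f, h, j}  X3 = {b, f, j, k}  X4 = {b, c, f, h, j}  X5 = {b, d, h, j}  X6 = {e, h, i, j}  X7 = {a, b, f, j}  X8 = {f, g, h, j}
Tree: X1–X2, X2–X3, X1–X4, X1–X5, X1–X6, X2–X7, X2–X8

No — bags containing vertex f are not connected in the tree.

A tree decomposition must satisfy three properties: every vertex lies in some bag; for every edge, both endpoints lie together in some bag; and for every vertex, the bags containing it form a connected subtree. Here bags containing vertex f are not connected in the tree, so the decomposition is invalid.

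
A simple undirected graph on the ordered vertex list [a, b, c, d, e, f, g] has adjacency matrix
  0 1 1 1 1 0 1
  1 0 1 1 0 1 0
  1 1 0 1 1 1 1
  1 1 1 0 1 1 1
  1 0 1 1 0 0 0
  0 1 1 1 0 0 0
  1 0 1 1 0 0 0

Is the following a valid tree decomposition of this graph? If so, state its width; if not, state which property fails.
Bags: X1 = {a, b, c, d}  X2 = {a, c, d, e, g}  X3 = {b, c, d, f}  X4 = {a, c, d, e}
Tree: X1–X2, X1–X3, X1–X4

No — bags containing vertex e are not connected in the tree.

A tree decomposition must satisfy three properties: every vertex lies in some bag; for every edge, both endpoints lie together in some bag; and for every vertex, the bags containing it form a connected subtree. Here bags containing vertex e are not connected in the tree, so the decomposition is invalid.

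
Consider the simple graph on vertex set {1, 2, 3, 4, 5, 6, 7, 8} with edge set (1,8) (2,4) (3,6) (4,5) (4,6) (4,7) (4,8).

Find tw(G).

A width-1 tree decomposition is:
Bags: B1 = {1, 8}  B2 = {4, 8}  B3 = {4, 7}  B4 = {2, 4}  B5 = {4, 6}  B6 = {3, 6}  B7 = {4, 5}
Tree: B1–B2, B2–B3, B3–B4, B2–B5, B5–B6, B2–B7
Every bag has size at most 2, so the width is 2 − 1 = 1 and tw(G) ≤ 1. G has an edge, so its treewidth is at least 1. Therefore the treewidth is 1.

1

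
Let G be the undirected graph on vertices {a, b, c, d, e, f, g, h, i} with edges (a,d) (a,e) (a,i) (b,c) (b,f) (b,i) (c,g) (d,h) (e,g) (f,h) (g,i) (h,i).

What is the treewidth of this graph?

3

A width-3 tree decomposition is:
Bags: B1 = {a, d, e, h}  B2 = {a, e, h, i}  B3 = {e, g, h, i}  B4 = {f, g, h, i}  B5 = {b, f, g, i}  B6 = {b, c, f, g}
Tree: B1–B2, B2–B3, B3–B4, B4–B5, B5–B6
Each bag holds 4 vertices, so the decomposition has width 3, which upper-bounds the treewidth. For the lower bound: the 4 vertex sets {a,d,e}, {h}, {i}, {b,c,f,g} are disjoint, each induces a connected subgraph, and every pair is joined by at least one edge of G. Contracting each set to a single vertex therefore yields K_{4} as a minor, and since treewidth is minor-monotone, tw(G) ≥ tw(K_{4}) = 3. The upper and lower bounds meet at 3, so that is the treewidth.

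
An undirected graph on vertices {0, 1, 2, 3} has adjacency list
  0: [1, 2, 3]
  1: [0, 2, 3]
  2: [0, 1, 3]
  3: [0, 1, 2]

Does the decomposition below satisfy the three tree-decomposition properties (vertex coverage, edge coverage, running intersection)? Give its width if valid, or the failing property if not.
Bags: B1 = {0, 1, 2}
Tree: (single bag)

No — vertex 3 appears in no bag.

A tree decomposition must satisfy three properties: every vertex lies in some bag; for every edge, both endpoints lie together in some bag; and for every vertex, the bags containing it form a connected subtree. Here vertex 3 appears in no bag, so the decomposition is invalid.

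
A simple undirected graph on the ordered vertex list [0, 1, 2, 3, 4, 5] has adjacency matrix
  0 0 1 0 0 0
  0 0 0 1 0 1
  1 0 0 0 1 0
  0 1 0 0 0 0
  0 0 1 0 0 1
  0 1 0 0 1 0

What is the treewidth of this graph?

1

A width-1 tree decomposition is:
Bags: B1 = {1, 3}  B2 = {1, 5}  B3 = {4, 5}  B4 = {2, 4}  B5 = {0, 2}
Tree: B1–B2, B2–B3, B3–B4, B4–B5
Every bag has size at most 2, so the width is 2 − 1 = 1 and tw(G) ≤ 1. Since G has at least one edge (e.g. 3–1), it is not an edgeless graph, so tw(G) ≥ 1. Therefore the treewidth is 1.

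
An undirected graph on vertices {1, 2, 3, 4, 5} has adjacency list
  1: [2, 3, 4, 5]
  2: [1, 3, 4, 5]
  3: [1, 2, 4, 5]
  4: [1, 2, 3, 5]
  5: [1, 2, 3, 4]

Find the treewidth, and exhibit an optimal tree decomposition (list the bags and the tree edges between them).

With just one bag of size 5, the width is 5 − 1 = 4, so tw(G) ≤ 4. On the other hand G contains the 5-clique {1, 2, 3, 4, 5}. A clique must lie in a single bag of any decomposition, so no decomposition can have width below 4. Combining the bounds, tw(G) = 4.

Treewidth 4.
One such decomposition:
Bags: B1 = {1, 2, 3, 4, 5}
Tree: (single bag)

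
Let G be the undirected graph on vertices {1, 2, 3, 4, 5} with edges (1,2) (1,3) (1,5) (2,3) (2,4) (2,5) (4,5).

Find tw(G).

2

A width-2 tree decomposition is:
Bags: B1 = {1, 2, 3}  B2 = {1, 2, 5}  B3 = {2, 4, 5}
Tree: B1–B2, B2–B3
The largest bag has 3 vertices, giving width 2; this decomposition certifies tw(G) ≤ 2. For the lower bound, the 3 vertices {1, 2, 3} are pairwise adjacent, and any tree decomposition puts a clique entirely inside one bag — forcing width ≥ 2. Combining the bounds, tw(G) = 2.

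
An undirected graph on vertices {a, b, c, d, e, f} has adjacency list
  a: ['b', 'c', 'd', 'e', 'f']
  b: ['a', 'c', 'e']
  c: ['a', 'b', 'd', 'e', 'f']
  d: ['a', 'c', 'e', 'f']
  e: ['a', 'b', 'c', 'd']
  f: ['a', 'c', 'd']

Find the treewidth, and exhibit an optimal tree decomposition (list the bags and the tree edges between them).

Every bag has size at most 4, so the width is 4 − 1 = 3 and tw(G) ≤ 3. For the lower bound, the 4 vertices {a, c, d, e} are pairwise adjacent, and any tree decomposition puts a clique entirely inside one bag — forcing width ≥ 3. Hence tw(G) = 3 exactly.

Treewidth 3.
One such decomposition:
Bags: B1 = {a, b, c, e}  B2 = {a, c, d, e}  B3 = {a, c, d, f}
Tree: B1–B2, B2–B3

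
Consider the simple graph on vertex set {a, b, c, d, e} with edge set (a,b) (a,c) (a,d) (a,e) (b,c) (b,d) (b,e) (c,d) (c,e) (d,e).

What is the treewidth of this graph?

A width-4 tree decomposition is:
Bags: B1 = {a, b, c, d, e}
Tree: (single bag)
A single bag containing all 5 vertices is trivially a valid decomposition of width 4. For the lower bound, the 5 vertices {a, b, c, d, e} are pairwise adjacent, and any tree decomposition puts a clique entirely inside one bag — forcing width ≥ 4. Therefore the treewidth is 4.

4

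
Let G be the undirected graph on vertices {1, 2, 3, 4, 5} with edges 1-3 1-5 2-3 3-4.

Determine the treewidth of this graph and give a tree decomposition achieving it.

Each bag holds 2 vertices, so the decomposition has width 1, which upper-bounds the treewidth. Any graph with an edge has treewidth ≥ 1, and G has the edge 3–1. Combining the bounds, tw(G) = 1.

Treewidth 1.
One optimal decomposition is:
Bags: B1 = {1, 3}  B2 = {2, 3}  B3 = {3, 4}  B4 = {1, 5}
Tree: B1–B2, B1–B3, B1–B4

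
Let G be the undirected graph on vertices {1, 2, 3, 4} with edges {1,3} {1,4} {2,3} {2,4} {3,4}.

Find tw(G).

2

A width-2 tree decomposition is:
Bags: B1 = {1, 3, 4}  B2 = {2, 3, 4}
Tree: B1–B2
The largest bag has 3 vertices, giving width 2; this decomposition certifies tw(G) ≤ 2. Conversely, {1, 3, 4} is a clique of size 3, and the vertices of any clique must share a bag in every tree decomposition; so some bag has ≥ 3 vertices and tw(G) ≥ 2. The upper and lower bounds meet at 2, so that is the treewidth.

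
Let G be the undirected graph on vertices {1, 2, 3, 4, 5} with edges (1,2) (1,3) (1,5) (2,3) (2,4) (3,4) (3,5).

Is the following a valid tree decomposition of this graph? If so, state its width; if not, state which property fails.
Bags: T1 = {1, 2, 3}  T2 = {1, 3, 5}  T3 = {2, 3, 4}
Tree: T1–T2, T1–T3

Every vertex of G appears in some bag (union = {1, 2, 3, 4, 5}); every edge is covered by a bag; and for each vertex v the set of bags containing v is connected in the bag tree. The decomposition is therefore valid. The largest bag has 3 vertices, so the width is 2.

Yes; width 2.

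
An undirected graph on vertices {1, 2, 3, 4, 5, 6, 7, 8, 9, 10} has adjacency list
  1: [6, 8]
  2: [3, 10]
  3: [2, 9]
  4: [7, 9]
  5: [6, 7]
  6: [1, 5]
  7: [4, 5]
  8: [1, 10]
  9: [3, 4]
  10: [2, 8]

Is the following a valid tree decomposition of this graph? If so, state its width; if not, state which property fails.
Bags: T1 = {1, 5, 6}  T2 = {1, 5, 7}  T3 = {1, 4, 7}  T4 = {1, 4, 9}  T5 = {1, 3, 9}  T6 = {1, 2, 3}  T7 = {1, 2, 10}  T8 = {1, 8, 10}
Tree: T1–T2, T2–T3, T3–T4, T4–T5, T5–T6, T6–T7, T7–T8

Yes; width 2.

Checking the three conditions: (i) the bags cover all of {1, 2, 3, 4, 5, 6, 7, 8, 9, 10}; (ii) for each edge, some bag contains both endpoints; (iii) the bags containing any fixed vertex form a subtree. All hold, so the decomposition is valid with width 3 − 1 = 2.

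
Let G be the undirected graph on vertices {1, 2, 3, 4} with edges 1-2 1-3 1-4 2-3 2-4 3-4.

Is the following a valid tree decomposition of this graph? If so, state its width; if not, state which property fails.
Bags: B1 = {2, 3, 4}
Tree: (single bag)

No — vertex 1 appears in no bag.

A tree decomposition must satisfy three properties: every vertex lies in some bag; for every edge, both endpoints lie together in some bag; and for every vertex, the bags containing it form a connected subtree. Here vertex 1 appears in no bag, so the decomposition is invalid.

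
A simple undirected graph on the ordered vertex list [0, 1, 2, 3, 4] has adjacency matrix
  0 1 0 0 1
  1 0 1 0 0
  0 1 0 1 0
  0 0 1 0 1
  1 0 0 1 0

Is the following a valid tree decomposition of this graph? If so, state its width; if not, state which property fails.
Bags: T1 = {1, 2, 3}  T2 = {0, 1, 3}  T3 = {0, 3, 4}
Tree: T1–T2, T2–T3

Yes; width 2.

Checking the three conditions: (i) the bags cover all of {0, 1, 2, 3, 4}; (ii) for each edge, some bag contains both endpoints; (iii) the bags containing any fixed vertex form a subtree. All hold, so the decomposition is valid with width 3 − 1 = 2.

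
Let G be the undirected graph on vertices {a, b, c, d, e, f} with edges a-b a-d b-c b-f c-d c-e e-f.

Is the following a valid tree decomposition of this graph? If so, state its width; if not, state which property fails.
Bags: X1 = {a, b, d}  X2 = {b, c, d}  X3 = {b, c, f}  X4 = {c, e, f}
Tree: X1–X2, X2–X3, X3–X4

Every vertex of G appears in some bag (union = {a, b, c, d, e, f}); every edge is covered by a bag; and for each vertex v the set of bags containing v is connected in the bag tree. The decomposition is therefore valid. The largest bag has 3 vertices, so the width is 2.

Yes; width 2.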